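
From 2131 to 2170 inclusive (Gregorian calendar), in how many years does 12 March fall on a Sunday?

5

Track 12 March's weekday year by year (advancing +1, or +2 across a Feb 29):
  2131: Mon  2132: Wed (+2)  2133: Thu (+1)  2134: Fri (+1)  2135: Sat (+1)
  2136: Mon (+2)  2137: Tue (+1)  2138: Wed (+1)  2139: Thu (+1)  2140: Sat (+2)
  2141: Sun (+1) ✓  2142: Mon (+1)  2143: Tue (+1)  2144: Thu (+2)  … (12 more years) …
  2157: Sat (+1)  2158: Sun (+1) ✓  2159: Mon (+1)  2160: Wed (+2)  2161: Thu (+1)
  2162: Fri (+1)  2163: Sat (+1)  2164: Mon (+2)  2165: Tue (+1)  2166: Wed (+1)
  2167: Thu (+1)  2168: Sat (+2)  2169: Sun (+1) ✓  2170: Mon (+1)
Sunday years: 2141, 2147, 2152, 2158, 2169 — 5 in total.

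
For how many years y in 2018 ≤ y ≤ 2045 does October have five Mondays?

12

October has 31 days; it has five Mondays when Monday falls among the first (month-length − 28) days — i.e. when October 1 is one of Monday/Sunday/Saturday.
October 1 by year: 2018:Mon✓ 2019:Tue 2020:Thu 2021:Fri 2022:Sat✓ 2023:Sun✓ 2024:Tue 2025:Wed 2026:Thu 2027:Fri 2028:Sun✓ 2029:Mon✓ 2030:Tue 2031:Wed 2032:Fri 2033:Sat✓ 2034:Sun✓ 2035:Mon✓ 2036:Wed 2037:Thu 2038:Fri 2039:Sat✓ 2040:Mon✓ 2041:Tue 2042:Wed 2043:Thu 2044:Sat✓ 2045:Sun✓
Years with five Mondays: 2018, 2022, 2023, 2028, 2029, 2033, 2034, 2035, 2039, 2040, 2044, 2045 → 12.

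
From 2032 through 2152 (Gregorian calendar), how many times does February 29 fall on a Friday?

5

Leap years in 2032–2152: 30 of them.
Feb 29 weekday advances by 5 (mod 7) from one leap year to the next four years later (or differs when a century non-leap intervenes).
Leap-day weekdays: 2032:Sun 2036:Fri✓ 2040:Wed 2044:Mon 2048:Sat 2052:Thu 2056:Tue 2060:Sun 2064:Fri✓ 2068:Wed 2072:Mon 2076:Sat 2080:Thu …(4 more)… 2104:Fri✓ 2108:Wed 2112:Mon 2116:Sat 2120:Thu 2124:Tue 2128:Sun 2132:Fri✓ 2136:Wed 2140:Mon 2144:Sat 2148:Thu 2152:Tue
Friday: 2036, 2064, 2092, 2104, 2132 → 5.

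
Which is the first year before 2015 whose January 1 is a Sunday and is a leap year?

2012

Jan 1 advances by 2 weekdays after a leap year and by 1 after a common year.
2015: Jan 1 is Thursday.
2014: Wednesday
2013: Tuesday
2012: Sunday (leap)
2012 begins on a Sunday and is a leap year.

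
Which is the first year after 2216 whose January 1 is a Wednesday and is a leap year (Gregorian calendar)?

2240

Jan 1 advances by 2 weekdays after a leap year and by 1 after a common year.
2216: Jan 1 is Monday (leap).
2217: Wednesday
2218: Thursday
2219: Friday
2220: Saturday (leap)
2221: Monday
2222: Tuesday
2223: Wednesday
2224: Thursday (leap)
2225: Saturday
2226: Sunday
2227: Monday
2228: Tuesday (leap)
2229: Thursday
2230: Friday
2231: Saturday
2232: Sunday (leap)
2233: Tuesday
2234: Wednesday
2235: Thursday
2236: Friday (leap)
2237: Sunday
2238: Monday
2239: Tuesday
2240: Wednesday (leap)
2240 begins on a Wednesday and is a leap year.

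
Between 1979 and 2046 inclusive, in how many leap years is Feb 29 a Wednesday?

3

Leap years in 1979–2046: 17 of them.
Feb 29 weekday advances by 5 (mod 7) from one leap year to the next four years later (or differs when a century non-leap intervenes).
Leap-day weekdays: 1980:Fri 1984:Wed✓ 1988:Mon 1992:Sat 1996:Thu 2000:Tue 2004:Sun 2008:Fri 2012:Wed✓ 2016:Mon 2020:Sat 2024:Thu 2028:Tue 2032:Sun 2036:Fri 2040:Wed✓ 2044:Mon
Wednesday: 1984, 2012, 2040 → 3.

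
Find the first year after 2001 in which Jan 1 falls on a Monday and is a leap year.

Jan 1 advances by 2 weekdays after a leap year and by 1 after a common year.
2001: Jan 1 is Monday.
2002: Tuesday
2003: Wednesday
2004: Thursday (leap)
2005: Saturday
2006: Sunday
2007: Monday
2008: Tuesday (leap)
2009: Thursday
2010: Friday
2011: Saturday
2012: Sunday (leap)
2013: Tuesday
2014: Wednesday
2015: Thursday
2016: Friday (leap)
2017: Sunday
2018: Monday
2019: Tuesday
2020: Wednesday (leap)
2021: Friday
2022: Saturday
2023: Sunday
2024: Monday (leap)
2024 begins on a Monday and is a leap year.

2024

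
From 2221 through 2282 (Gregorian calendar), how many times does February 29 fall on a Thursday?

2

Leap years in 2221–2282: 15 of them.
Feb 29 weekday advances by 5 (mod 7) from one leap year to the next four years later (or differs when a century non-leap intervenes).
Leap-day weekdays: 2224:Sun 2228:Fri 2232:Wed 2236:Mon 2240:Sat 2244:Thu✓ 2248:Tue 2252:Sun 2256:Fri 2260:Wed 2264:Mon 2268:Sat 2272:Thu✓ 2276:Tue 2280:Sun
Thursday: 2244, 2272 → 2.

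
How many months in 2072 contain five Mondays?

A month of length L has five Mondays iff its first Monday is on day ≤ L−28 (so day 1–3 in a 31-day month, 1–2 in a 30-day month, day 1 in a leap February).
Checking each month of 2072: Jan starts Fri (31d); Feb starts Mon (29d) ✓; Mar starts Tue (31d); Apr starts Fri (30d); May starts Sun (31d) ✓; Jun starts Wed (30d); Jul starts Fri (31d); Aug starts Mon (31d) ✓; Sep starts Thu (30d); Oct starts Sat (31d) ✓; Nov starts Tue (30d); Dec starts Thu (31d).
Five-Monday months: February, May, August, October → 4.

4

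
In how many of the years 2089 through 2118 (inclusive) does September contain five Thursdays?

10

September has 30 days; it has five Thursdays when Thursday falls among the first (month-length − 28) days — i.e. when September 1 is one of Thursday/Wednesday.
September 1 by year: 2089:Thu✓ 2090:Fri 2091:Sat 2092:Mon 2093:Tue 2094:Wed✓ 2095:Thu✓ 2096:Sat 2097:Sun 2098:Mon 2099:Tue 2100:Wed✓ 2101:Thu✓ 2102:Fri 2103:Sat 2104:Mon 2105:Tue 2106:Wed✓ 2107:Thu✓ 2108:Sat 2109:Sun 2110:Mon 2111:Tue 2112:Thu✓ 2113:Fri 2114:Sat 2115:Sun 2116:Tue 2117:Wed✓ 2118:Thu✓
Years with five Thursdays: 2089, 2094, 2095, 2100, 2101, 2106, 2107, 2112, 2117, 2118 → 10.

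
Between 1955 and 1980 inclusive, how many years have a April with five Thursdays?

April has 30 days; it has five Thursdays when Thursday falls among the first (month-length − 28) days — i.e. when April 1 is one of Thursday/Wednesday.
April 1 by year: 1955:Fri 1956:Sun 1957:Mon 1958:Tue 1959:Wed✓ 1960:Fri 1961:Sat 1962:Sun 1963:Mon 1964:Wed✓ 1965:Thu✓ 1966:Fri 1967:Sat 1968:Mon 1969:Tue 1970:Wed✓ 1971:Thu✓ 1972:Sat 1973:Sun 1974:Mon 1975:Tue 1976:Thu✓ 1977:Fri 1978:Sat 1979:Sun 1980:Tue
Years with five Thursdays: 1959, 1964, 1965, 1970, 1971, 1976 → 6.

6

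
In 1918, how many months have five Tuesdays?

5

A month of length L has five Tuesdays iff its first Tuesday is on day ≤ L−28 (so day 1–3 in a 31-day month, 1–2 in a 30-day month, day 1 in a leap February).
Checking each month of 1918: Jan starts Tue (31d) ✓; Feb starts Fri (28d); Mar starts Fri (31d); Apr starts Mon (30d) ✓; May starts Wed (31d); Jun starts Sat (30d); Jul starts Mon (31d) ✓; Aug starts Thu (31d); Sep starts Sun (30d); Oct starts Tue (31d) ✓; Nov starts Fri (30d); Dec starts Sun (31d) ✓.
Five-Tuesday months: January, April, July, October, December → 5.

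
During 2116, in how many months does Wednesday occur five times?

A month of length L has five Wednesdays iff its first Wednesday is on day ≤ L−28 (so day 1–3 in a 31-day month, 1–2 in a 30-day month, day 1 in a leap February).
Checking each month of 2116: Jan starts Wed (31d) ✓; Feb starts Sat (29d); Mar starts Sun (31d); Apr starts Wed (30d) ✓; May starts Fri (31d); Jun starts Mon (30d); Jul starts Wed (31d) ✓; Aug starts Sat (31d); Sep starts Tue (30d) ✓; Oct starts Thu (31d); Nov starts Sun (30d); Dec starts Tue (31d) ✓.
Five-Wednesday months: January, April, July, September, December → 5.

5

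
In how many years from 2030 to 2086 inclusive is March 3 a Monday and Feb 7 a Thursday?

Check each year's weekday for March 3 and Feb 7:
  2030: Sun/Thu  2031: Mon/Fri  2032: Wed/Sat  2033: Thu/Mon  2034: Fri/Tue  2035: Sat/Wed  2036: Mon/Thu ✓  2037: Tue/Sat  2038: Wed/Sun  2039: Thu/Mon  2040: Sat/Tue  2041: Sun/Thu  2042: Mon/Fri  2043: Tue/Sat  …(29 more)…  2073: Fri/Tue  2074: Sat/Wed  2075: Sun/Thu  2076: Tue/Fri  2077: Wed/Sun  2078: Thu/Mon  2079: Fri/Tue  2080: Sun/Wed  2081: Mon/Fri  2082: Tue/Sat  2083: Wed/Sun  2084: Fri/Mon  2085: Sat/Wed  2086: Sun/Thu
Both conditions hold in: 2036, 2064 — 2.

2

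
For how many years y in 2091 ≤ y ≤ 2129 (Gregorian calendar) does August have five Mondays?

August has 31 days; it has five Mondays when Monday falls among the first (month-length − 28) days — i.e. when August 1 is one of Monday/Sunday/Saturday.
August 1 by year: 2091:Wed 2092:Fri 2093:Sat✓ 2094:Sun✓ 2095:Mon✓ 2096:Wed 2097:Thu 2098:Fri 2099:Sat✓ 2100:Sun✓ 2101:Mon✓ 2102:Tue 2103:Wed 2104:Fri 2105:Sat✓ …(9 more)… 2115:Thu 2116:Sat✓ 2117:Sun✓ 2118:Mon✓ 2119:Tue 2120:Thu 2121:Fri 2122:Sat✓ 2123:Sun✓ 2124:Tue 2125:Wed 2126:Thu 2127:Fri 2128:Sun✓ 2129:Mon✓
Years with five Mondays: 2093, 2094, 2095, 2099, 2100, 2101, 2105, 2106, 2107, 2111, 2112, 2116, 2117, 2118, 2122, 2123, 2128, 2129 → 18.

18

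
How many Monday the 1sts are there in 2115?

2

Check the 1st of each month of 2115: Jan 1: Tue, Feb 1: Fri, Mar 1: Fri, Apr 1: Mon, May 1: Wed, Jun 1: Sat, Jul 1: Mon, Aug 1: Thu, Sep 1: Sun, Oct 1: Tue, Nov 1: Fri, Dec 1: Sun.
Monday occurs in April, July — 2 months.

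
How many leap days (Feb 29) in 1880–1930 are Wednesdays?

2

Leap years in 1880–1930: 12 of them.
Feb 29 weekday advances by 5 (mod 7) from one leap year to the next four years later (or differs when a century non-leap intervenes).
Leap-day weekdays: 1880:Sun 1884:Fri 1888:Wed✓ 1892:Mon 1896:Sat 1904:Mon 1908:Sat 1912:Thu 1916:Tue 1920:Sun 1924:Fri 1928:Wed✓
Wednesday: 1888, 1928 → 2.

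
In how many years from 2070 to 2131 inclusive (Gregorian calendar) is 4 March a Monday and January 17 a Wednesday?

2

Check each year's weekday for 4 March and January 17:
  2070: Tue/Fri  2071: Wed/Sat  2072: Fri/Sun  2073: Sat/Tue  2074: Sun/Wed  2075: Mon/Thu  2076: Wed/Fri  2077: Thu/Sun  2078: Fri/Mon  2079: Sat/Tue  2080: Mon/Wed ✓  2081: Tue/Fri  2082: Wed/Sat  2083: Thu/Sun  …(34 more)…  2118: Fri/Mon  2119: Sat/Tue  2120: Mon/Wed ✓  2121: Tue/Fri  2122: Wed/Sat  2123: Thu/Sun  2124: Sat/Mon  2125: Sun/Wed  2126: Mon/Thu  2127: Tue/Fri  2128: Thu/Sat  2129: Fri/Mon  2130: Sat/Tue  2131: Sun/Wed
Both conditions hold in: 2080, 2120 — 2.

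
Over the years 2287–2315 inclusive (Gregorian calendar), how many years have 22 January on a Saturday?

3

Track 22 January's weekday year by year (advancing +1, or +2 across a Feb 29):
  2287: Sat ✓  2288: Sun (+1)  2289: Tue (+2)  2290: Wed (+1)  2291: Thu (+1)
  2292: Fri (+1)  2293: Sun (+2)  2294: Mon (+1)  2295: Tue (+1)  2296: Wed (+1)
  2297: Fri (+2)  2298: Sat (+1) ✓  2299: Sun (+1)  2300: Mon (+1)  2301: Tue (+1)
  2302: Wed (+1)  2303: Thu (+1)  2304: Fri (+1)  2305: Sun (+2)  2306: Mon (+1)
  2307: Tue (+1)  2308: Wed (+1)  2309: Fri (+2)  2310: Sat (+1) ✓  2311: Sun (+1)
  2312: Mon (+1)  2313: Wed (+2)  2314: Thu (+1)  2315: Fri (+1)
Saturday years: 2287, 2298, 2310 — 3 in total.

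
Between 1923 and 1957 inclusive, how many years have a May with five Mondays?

May has 31 days; it has five Mondays when Monday falls among the first (month-length − 28) days — i.e. when May 1 is one of Monday/Sunday/Saturday.
May 1 by year: 1923:Tue 1924:Thu 1925:Fri 1926:Sat✓ 1927:Sun✓ 1928:Tue 1929:Wed 1930:Thu 1931:Fri 1932:Sun✓ 1933:Mon✓ 1934:Tue 1935:Wed 1936:Fri 1937:Sat✓ …(5 more)… 1943:Sat✓ 1944:Mon✓ 1945:Tue 1946:Wed 1947:Thu 1948:Sat✓ 1949:Sun✓ 1950:Mon✓ 1951:Tue 1952:Thu 1953:Fri 1954:Sat✓ 1955:Sun✓ 1956:Tue 1957:Wed
Years with five Mondays: 1926, 1927, 1932, 1933, 1937, 1938, 1939, 1943, 1944, 1948, 1949, 1950, 1954, 1955 → 14.

14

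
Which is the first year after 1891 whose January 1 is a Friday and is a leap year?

Jan 1 advances by 2 weekdays after a leap year and by 1 after a common year.
1891: Jan 1 is Thursday.
1892: Friday (leap)
1892 begins on a Friday and is a leap year.

1892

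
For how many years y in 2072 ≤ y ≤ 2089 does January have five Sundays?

January has 31 days; it has five Sundays when Sunday falls among the first (month-length − 28) days — i.e. when January 1 is one of Sunday/Saturday/Friday.
January 1 by year: 2072:Fri✓ 2073:Sun✓ 2074:Mon 2075:Tue 2076:Wed 2077:Fri✓ 2078:Sat✓ 2079:Sun✓ 2080:Mon 2081:Wed 2082:Thu 2083:Fri✓ 2084:Sat✓ 2085:Mon 2086:Tue 2087:Wed 2088:Thu 2089:Sat✓
Years with five Sundays: 2072, 2073, 2077, 2078, 2079, 2083, 2084, 2089 → 8.

8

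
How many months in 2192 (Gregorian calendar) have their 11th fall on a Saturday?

Check the 11th of each month of 2192: Jan 11: Wed, Feb 11: Sat, Mar 11: Sun, Apr 11: Wed, May 11: Fri, Jun 11: Mon, Jul 11: Wed, Aug 11: Sat, Sep 11: Tue, Oct 11: Thu, Nov 11: Sun, Dec 11: Tue.
Saturday occurs in February, August — 2 months.

2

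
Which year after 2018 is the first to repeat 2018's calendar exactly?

2029

Two years share a calendar iff Jan 1 falls on the same weekday and both are leap or both are common. 2018: Jan 1 is Monday, common year.
2019: Jan 1 Tuesday, common
2020: Jan 1 Wednesday, leap
2021: Jan 1 Friday, common
2022: Jan 1 Saturday, common
2023: Jan 1 Sunday, common
2024: Jan 1 Monday, leap
2025: Jan 1 Wednesday, common
2026: Jan 1 Thursday, common
2027: Jan 1 Friday, common
2028: Jan 1 Saturday, leap
2029: Jan 1 Monday, common
2029 matches on both conditions.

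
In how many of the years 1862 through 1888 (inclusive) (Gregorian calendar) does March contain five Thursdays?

12

March has 31 days; it has five Thursdays when Thursday falls among the first (month-length − 28) days — i.e. when March 1 is one of Thursday/Wednesday/Tuesday.
March 1 by year: 1862:Sat 1863:Sun 1864:Tue✓ 1865:Wed✓ 1866:Thu✓ 1867:Fri 1868:Sun 1869:Mon 1870:Tue✓ 1871:Wed✓ 1872:Fri 1873:Sat 1874:Sun 1875:Mon 1876:Wed✓ 1877:Thu✓ 1878:Fri 1879:Sat 1880:Mon 1881:Tue✓ 1882:Wed✓ 1883:Thu✓ 1884:Sat 1885:Sun 1886:Mon 1887:Tue✓ 1888:Thu✓
Years with five Thursdays: 1864, 1865, 1866, 1870, 1871, 1876, 1877, 1881, 1882, 1883, 1887, 1888 → 12.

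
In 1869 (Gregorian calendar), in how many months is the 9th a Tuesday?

Check the 9th of each month of 1869: Jan 9: Sat, Feb 9: Tue, Mar 9: Tue, Apr 9: Fri, May 9: Sun, Jun 9: Wed, Jul 9: Fri, Aug 9: Mon, Sep 9: Thu, Oct 9: Sat, Nov 9: Tue, Dec 9: Thu.
Tuesday occurs in February, March, November — 3 months.

3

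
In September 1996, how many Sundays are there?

September 1996 has 30 days and begins on Sunday.
The first Sunday is September 1.
Sundays fall on 1, 8, 15, 22, 29 — that's 5.

5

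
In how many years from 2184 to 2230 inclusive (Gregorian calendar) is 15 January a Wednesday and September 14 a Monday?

1

Check each year's weekday for 15 January and September 14:
  2184: Thu/Tue  2185: Sat/Wed  2186: Sun/Thu  2187: Mon/Fri  2188: Tue/Sun  2189: Thu/Mon  2190: Fri/Tue  2191: Sat/Wed  2192: Sun/Fri  2193: Tue/Sat  2194: Wed/Sun  2195: Thu/Mon  2196: Fri/Wed  2197: Sun/Thu  …(19 more)…  2217: Wed/Sun  2218: Thu/Mon  2219: Fri/Tue  2220: Sat/Thu  2221: Mon/Fri  2222: Tue/Sat  2223: Wed/Sun  2224: Thu/Tue  2225: Sat/Wed  2226: Sun/Thu  2227: Mon/Fri  2228: Tue/Sun  2229: Thu/Mon  2230: Fri/Tue
Both conditions hold in: 2212 — 1.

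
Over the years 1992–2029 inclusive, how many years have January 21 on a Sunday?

Track January 21's weekday year by year (advancing +1, or +2 across a Feb 29):
  1992: Tue  1993: Thu (+2)  1994: Fri (+1)  1995: Sat (+1)  1996: Sun (+1) ✓
  1997: Tue (+2)  1998: Wed (+1)  1999: Thu (+1)  2000: Fri (+1)  2001: Sun (+2) ✓
  2002: Mon (+1)  2003: Tue (+1)  2004: Wed (+1)  2005: Fri (+2)  … (10 more years) …
  2016: Thu (+1)  2017: Sat (+2)  2018: Sun (+1) ✓  2019: Mon (+1)  2020: Tue (+1)
  2021: Thu (+2)  2022: Fri (+1)  2023: Sat (+1)  2024: Sun (+1) ✓  2025: Tue (+2)
  2026: Wed (+1)  2027: Thu (+1)  2028: Fri (+1)  2029: Sun (+2) ✓
Sunday years: 1996, 2001, 2007, 2018, 2024, 2029 — 6 in total.

6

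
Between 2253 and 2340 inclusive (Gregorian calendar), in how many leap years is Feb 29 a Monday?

Leap years in 2253–2340: 21 of them.
Feb 29 weekday advances by 5 (mod 7) from one leap year to the next four years later (or differs when a century non-leap intervenes).
Leap-day weekdays: 2256:Fri 2260:Wed 2264:Mon✓ 2268:Sat 2272:Thu 2276:Tue 2280:Sun 2284:Fri 2288:Wed 2292:Mon✓ 2296:Sat 2304:Mon✓ 2308:Sat 2312:Thu 2316:Tue 2320:Sun 2324:Fri 2328:Wed 2332:Mon✓ 2336:Sat 2340:Thu
Monday: 2264, 2292, 2304, 2332 → 4.

4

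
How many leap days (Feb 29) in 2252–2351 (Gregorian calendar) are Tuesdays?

Leap years in 2252–2351: 24 of them.
Feb 29 weekday advances by 5 (mod 7) from one leap year to the next four years later (or differs when a century non-leap intervenes).
Leap-day weekdays: 2252:Sun 2256:Fri 2260:Wed 2264:Mon 2268:Sat 2272:Thu 2276:Tue✓ 2280:Sun 2284:Fri 2288:Wed 2292:Mon 2296:Sat 2304:Mon 2308:Sat 2312:Thu 2316:Tue✓ 2320:Sun 2324:Fri 2328:Wed 2332:Mon 2336:Sat 2340:Thu 2344:Tue✓ 2348:Sun
Tuesday: 2276, 2316, 2344 → 3.

3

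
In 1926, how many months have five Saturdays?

A month of length L has five Saturdays iff its first Saturday is on day ≤ L−28 (so day 1–3 in a 31-day month, 1–2 in a 30-day month, day 1 in a leap February).
Checking each month of 1926: Jan starts Fri (31d) ✓; Feb starts Mon (28d); Mar starts Mon (31d); Apr starts Thu (30d); May starts Sat (31d) ✓; Jun starts Tue (30d); Jul starts Thu (31d) ✓; Aug starts Sun (31d); Sep starts Wed (30d); Oct starts Fri (31d) ✓; Nov starts Mon (30d); Dec starts Wed (31d).
Five-Saturday months: January, May, July, October → 4.

4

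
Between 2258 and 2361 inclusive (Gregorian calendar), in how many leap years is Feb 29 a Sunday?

Leap years in 2258–2361: 25 of them.
Feb 29 weekday advances by 5 (mod 7) from one leap year to the next four years later (or differs when a century non-leap intervenes).
Leap-day weekdays: 2260:Wed 2264:Mon 2268:Sat 2272:Thu 2276:Tue 2280:Sun✓ 2284:Fri 2288:Wed 2292:Mon 2296:Sat 2304:Mon 2308:Sat 2312:Thu 2316:Tue 2320:Sun✓ 2324:Fri 2328:Wed 2332:Mon 2336:Sat 2340:Thu 2344:Tue 2348:Sun✓ 2352:Fri 2356:Wed 2360:Mon
Sunday: 2280, 2320, 2348 → 3.

3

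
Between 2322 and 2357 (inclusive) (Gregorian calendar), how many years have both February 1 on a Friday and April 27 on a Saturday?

Check each year's weekday for February 1 and April 27:
  2322: Wed/Thu  2323: Thu/Fri  2324: Fri/Sun  2325: Sun/Mon  2326: Mon/Tue  2327: Tue/Wed  2328: Wed/Fri  2329: Fri/Sat ✓  2330: Sat/Sun  2331: Sun/Mon  2332: Mon/Wed  2333: Wed/Thu  2334: Thu/Fri  2335: Fri/Sat ✓  …(8 more)…  2344: Tue/Thu  2345: Thu/Fri  2346: Fri/Sat ✓  2347: Sat/Sun  2348: Sun/Tue  2349: Tue/Wed  2350: Wed/Thu  2351: Thu/Fri  2352: Fri/Sun  2353: Sun/Mon  2354: Mon/Tue  2355: Tue/Wed  2356: Wed/Fri  2357: Fri/Sat ✓
Both conditions hold in: 2329, 2335, 2346, 2357 — 4.

4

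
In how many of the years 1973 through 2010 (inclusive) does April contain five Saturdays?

April has 30 days; it has five Saturdays when Saturday falls among the first (month-length − 28) days — i.e. when April 1 is one of Saturday/Friday.
April 1 by year: 1973:Sun 1974:Mon 1975:Tue 1976:Thu 1977:Fri✓ 1978:Sat✓ 1979:Sun 1980:Tue 1981:Wed 1982:Thu 1983:Fri✓ 1984:Sun 1985:Mon 1986:Tue 1987:Wed …(8 more)… 1996:Mon 1997:Tue 1998:Wed 1999:Thu 2000:Sat✓ 2001:Sun 2002:Mon 2003:Tue 2004:Thu 2005:Fri✓ 2006:Sat✓ 2007:Sun 2008:Tue 2009:Wed 2010:Thu
Years with five Saturdays: 1977, 1978, 1983, 1988, 1989, 1994, 1995, 2000, 2005, 2006 → 10.

10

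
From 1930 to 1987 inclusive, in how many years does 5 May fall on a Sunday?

8

Track 5 May's weekday year by year (advancing +1, or +2 across a Feb 29):
  1930: Mon  1931: Tue (+1)  1932: Thu (+2)  1933: Fri (+1)  1934: Sat (+1)
  1935: Sun (+1) ✓  1936: Tue (+2)  1937: Wed (+1)  1938: Thu (+1)  1939: Fri (+1)
  1940: Sun (+2) ✓  1941: Mon (+1)  1942: Tue (+1)  1943: Wed (+1)  … (30 more years) …
  1974: Sun (+1) ✓  1975: Mon (+1)  1976: Wed (+2)  1977: Thu (+1)  1978: Fri (+1)
  1979: Sat (+1)  1980: Mon (+2)  1981: Tue (+1)  1982: Wed (+1)  1983: Thu (+1)
  1984: Sat (+2)  1985: Sun (+1) ✓  1986: Mon (+1)  1987: Tue (+1)
Sunday years: 1935, 1940, 1946, 1957, 1963, 1968, 1974, 1985 — 8 in total.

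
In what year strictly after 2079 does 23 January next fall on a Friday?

2082

From one year to the next, a fixed date's weekday advances by 1, or by 2 when a Feb 29 lies between the two dates.
2079: January 23 is Monday.
2080: Tuesday (+1)
2081: Thursday (+2)
2082: Friday (+1)
23 January falls on a Friday in 2082.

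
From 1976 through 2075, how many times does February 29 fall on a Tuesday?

Leap years in 1976–2075: 25 of them.
Feb 29 weekday advances by 5 (mod 7) from one leap year to the next four years later (or differs when a century non-leap intervenes).
Leap-day weekdays: 1976:Sun 1980:Fri 1984:Wed 1988:Mon 1992:Sat 1996:Thu 2000:Tue✓ 2004:Sun 2008:Fri 2012:Wed 2016:Mon 2020:Sat 2024:Thu 2028:Tue✓ 2032:Sun 2036:Fri 2040:Wed 2044:Mon 2048:Sat 2052:Thu 2056:Tue✓ 2060:Sun 2064:Fri 2068:Wed 2072:Mon
Tuesday: 2000, 2028, 2056 → 3.

3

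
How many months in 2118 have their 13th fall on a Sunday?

Check the 13th of each month of 2118: Jan 13: Thu, Feb 13: Sun, Mar 13: Sun, Apr 13: Wed, May 13: Fri, Jun 13: Mon, Jul 13: Wed, Aug 13: Sat, Sep 13: Tue, Oct 13: Thu, Nov 13: Sun, Dec 13: Tue.
Sunday occurs in February, March, November — 3 months.

3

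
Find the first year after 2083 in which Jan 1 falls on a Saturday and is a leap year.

2084

Jan 1 advances by 2 weekdays after a leap year and by 1 after a common year.
2083: Jan 1 is Friday.
2084: Saturday (leap)
2084 begins on a Saturday and is a leap year.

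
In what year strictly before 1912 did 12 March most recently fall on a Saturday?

From one year to the next, a fixed date's weekday advances by 1, or by 2 when a Feb 29 lies between the two dates.
1912: March 12 is Tuesday.
1911: Sunday (−2)
1910: Saturday (−1)
12 March falls on a Saturday in 1910.

1910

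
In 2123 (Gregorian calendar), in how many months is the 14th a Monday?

1

Check the 14th of each month of 2123: Jan 14: Thu, Feb 14: Sun, Mar 14: Sun, Apr 14: Wed, May 14: Fri, Jun 14: Mon, Jul 14: Wed, Aug 14: Sat, Sep 14: Tue, Oct 14: Thu, Nov 14: Sun, Dec 14: Tue.
Monday occurs in June — 1 month.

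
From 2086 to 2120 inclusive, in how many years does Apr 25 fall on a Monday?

6

Track Apr 25's weekday year by year (advancing +1, or +2 across a Feb 29):
  2086: Thu  2087: Fri (+1)  2088: Sun (+2)  2089: Mon (+1) ✓  2090: Tue (+1)
  2091: Wed (+1)  2092: Fri (+2)  2093: Sat (+1)  2094: Sun (+1)  2095: Mon (+1) ✓
  2096: Wed (+2)  2097: Thu (+1)  2098: Fri (+1)  2099: Sat (+1)  … (7 more years) …
  2107: Mon (+1) ✓  2108: Wed (+2)  2109: Thu (+1)  2110: Fri (+1)  2111: Sat (+1)
  2112: Mon (+2) ✓  2113: Tue (+1)  2114: Wed (+1)  2115: Thu (+1)  2116: Sat (+2)
  2117: Sun (+1)  2118: Mon (+1) ✓  2119: Tue (+1)  2120: Thu (+2)
Monday years: 2089, 2095, 2101, 2107, 2112, 2118 — 6 in total.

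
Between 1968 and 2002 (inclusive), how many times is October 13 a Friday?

5

Track October 13's weekday year by year (advancing +1, or +2 across a Feb 29):
  1968: Sun  1969: Mon (+1)  1970: Tue (+1)  1971: Wed (+1)  1972: Fri (+2) ✓
  1973: Sat (+1)  1974: Sun (+1)  1975: Mon (+1)  1976: Wed (+2)  1977: Thu (+1)
  1978: Fri (+1) ✓  1979: Sat (+1)  1980: Mon (+2)  1981: Tue (+1)  … (7 more years) …
  1989: Fri (+1) ✓  1990: Sat (+1)  1991: Sun (+1)  1992: Tue (+2)  1993: Wed (+1)
  1994: Thu (+1)  1995: Fri (+1) ✓  1996: Sun (+2)  1997: Mon (+1)  1998: Tue (+1)
  1999: Wed (+1)  2000: Fri (+2) ✓  2001: Sat (+1)  2002: Sun (+1)
Friday years: 1972, 1978, 1989, 1995, 2000 — 5 in total.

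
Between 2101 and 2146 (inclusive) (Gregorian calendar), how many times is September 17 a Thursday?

7

Track September 17's weekday year by year (advancing +1, or +2 across a Feb 29):
  2101: Sat  2102: Sun (+1)  2103: Mon (+1)  2104: Wed (+2)  2105: Thu (+1) ✓
  2106: Fri (+1)  2107: Sat (+1)  2108: Mon (+2)  2109: Tue (+1)  2110: Wed (+1)
  2111: Thu (+1) ✓  2112: Sat (+2)  2113: Sun (+1)  2114: Mon (+1)  … (18 more years) …
  2133: Thu (+1) ✓  2134: Fri (+1)  2135: Sat (+1)  2136: Mon (+2)  2137: Tue (+1)
  2138: Wed (+1)  2139: Thu (+1) ✓  2140: Sat (+2)  2141: Sun (+1)  2142: Mon (+1)
  2143: Tue (+1)  2144: Thu (+2) ✓  2145: Fri (+1)  2146: Sat (+1)
Thursday years: 2105, 2111, 2116, 2122, 2133, 2139, 2144 — 7 in total.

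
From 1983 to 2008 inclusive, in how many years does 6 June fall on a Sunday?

Track 6 June's weekday year by year (advancing +1, or +2 across a Feb 29):
  1983: Mon  1984: Wed (+2)  1985: Thu (+1)  1986: Fri (+1)  1987: Sat (+1)
  1988: Mon (+2)  1989: Tue (+1)  1990: Wed (+1)  1991: Thu (+1)  1992: Sat (+2)
  1993: Sun (+1) ✓  1994: Mon (+1)  1995: Tue (+1)  1996: Thu (+2)  1997: Fri (+1)
  1998: Sat (+1)  1999: Sun (+1) ✓  2000: Tue (+2)  2001: Wed (+1)  2002: Thu (+1)
  2003: Fri (+1)  2004: Sun (+2) ✓  2005: Mon (+1)  2006: Tue (+1)  2007: Wed (+1)
  2008: Fri (+2)
Sunday years: 1993, 1999, 2004 — 3 in total.

3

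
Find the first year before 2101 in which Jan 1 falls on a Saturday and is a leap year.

Jan 1 advances by 2 weekdays after a leap year and by 1 after a common year.
2101: Jan 1 is Saturday.
2100: Friday
2099: Thursday
2098: Wednesday
2097: Tuesday
2096: Sunday (leap)
2095: Saturday
2094: Friday
2093: Thursday
2092: Tuesday (leap)
2091: Monday
2090: Sunday
2089: Saturday
2088: Thursday (leap)
2087: Wednesday
2086: Tuesday
2085: Monday
2084: Saturday (leap)
2084 begins on a Saturday and is a leap year.

2084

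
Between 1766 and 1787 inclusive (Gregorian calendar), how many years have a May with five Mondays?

10

May has 31 days; it has five Mondays when Monday falls among the first (month-length − 28) days — i.e. when May 1 is one of Monday/Sunday/Saturday.
May 1 by year: 1766:Thu 1767:Fri 1768:Sun✓ 1769:Mon✓ 1770:Tue 1771:Wed 1772:Fri 1773:Sat✓ 1774:Sun✓ 1775:Mon✓ 1776:Wed 1777:Thu 1778:Fri 1779:Sat✓ 1780:Mon✓ 1781:Tue 1782:Wed 1783:Thu 1784:Sat✓ 1785:Sun✓ 1786:Mon✓ 1787:Tue
Years with five Mondays: 1768, 1769, 1773, 1774, 1775, 1779, 1780, 1784, 1785, 1786 → 10.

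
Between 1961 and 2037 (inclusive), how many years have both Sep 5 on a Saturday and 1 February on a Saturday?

Check each year's weekday for Sep 5 and 1 February:
  1961: Tue/Wed  1962: Wed/Thu  1963: Thu/Fri  1964: Sat/Sat ✓  1965: Sun/Mon  1966: Mon/Tue  1967: Tue/Wed  1968: Thu/Thu  1969: Fri/Sat  1970: Sat/Sun  1971: Sun/Mon  1972: Tue/Tue  1973: Wed/Thu  1974: Thu/Fri  …(49 more)…  2024: Thu/Thu  2025: Fri/Sat  2026: Sat/Sun  2027: Sun/Mon  2028: Tue/Tue  2029: Wed/Thu  2030: Thu/Fri  2031: Fri/Sat  2032: Sun/Sun  2033: Mon/Tue  2034: Tue/Wed  2035: Wed/Thu  2036: Fri/Fri  2037: Sat/Sun
Both conditions hold in: 1964, 1992, 2020 — 3.

3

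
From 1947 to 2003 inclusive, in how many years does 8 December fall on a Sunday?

Track 8 December's weekday year by year (advancing +1, or +2 across a Feb 29):
  1947: Mon  1948: Wed (+2)  1949: Thu (+1)  1950: Fri (+1)  1951: Sat (+1)
  1952: Mon (+2)  1953: Tue (+1)  1954: Wed (+1)  1955: Thu (+1)  1956: Sat (+2)
  1957: Sun (+1) ✓  1958: Mon (+1)  1959: Tue (+1)  1960: Thu (+2)  … (29 more years) …
  1990: Sat (+1)  1991: Sun (+1) ✓  1992: Tue (+2)  1993: Wed (+1)  1994: Thu (+1)
  1995: Fri (+1)  1996: Sun (+2) ✓  1997: Mon (+1)  1998: Tue (+1)  1999: Wed (+1)
  2000: Fri (+2)  2001: Sat (+1)  2002: Sun (+1) ✓  2003: Mon (+1)
Sunday years: 1957, 1963, 1968, 1974, 1985, 1991, 1996, 2002 — 8 in total.

8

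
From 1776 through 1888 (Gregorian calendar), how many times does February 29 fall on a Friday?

4

Leap years in 1776–1888: 28 of them.
Feb 29 weekday advances by 5 (mod 7) from one leap year to the next four years later (or differs when a century non-leap intervenes).
Leap-day weekdays: 1776:Thu 1780:Tue 1784:Sun 1788:Fri✓ 1792:Wed 1796:Mon 1804:Wed 1808:Mon 1812:Sat 1816:Thu 1820:Tue 1824:Sun 1828:Fri✓ 1832:Wed 1836:Mon 1840:Sat 1844:Thu 1848:Tue 1852:Sun 1856:Fri✓ 1860:Wed 1864:Mon 1868:Sat 1872:Thu 1876:Tue 1880:Sun 1884:Fri✓ 1888:Wed
Friday: 1788, 1828, 1856, 1884 → 4.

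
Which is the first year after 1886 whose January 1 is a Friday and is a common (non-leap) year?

1897

Jan 1 advances by 2 weekdays after a leap year and by 1 after a common year.
1886: Jan 1 is Friday.
1887: Saturday
1888: Sunday (leap)
1889: Tuesday
1890: Wednesday
1891: Thursday
1892: Friday (leap)
1893: Sunday
1894: Monday
1895: Tuesday
1896: Wednesday (leap)
1897: Friday
1897 begins on a Friday and is a common year.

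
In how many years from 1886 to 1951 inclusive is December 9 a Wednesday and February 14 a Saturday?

Check each year's weekday for December 9 and February 14:
  1886: Thu/Sun  1887: Fri/Mon  1888: Sun/Tue  1889: Mon/Thu  1890: Tue/Fri  1891: Wed/Sat ✓  1892: Fri/Sun  1893: Sat/Tue  1894: Sun/Wed  1895: Mon/Thu  1896: Wed/Fri  1897: Thu/Sun  1898: Fri/Mon  1899: Sat/Tue  …(38 more)…  1938: Fri/Mon  1939: Sat/Tue  1940: Mon/Wed  1941: Tue/Fri  1942: Wed/Sat ✓  1943: Thu/Sun  1944: Sat/Mon  1945: Sun/Wed  1946: Mon/Thu  1947: Tue/Fri  1948: Thu/Sat  1949: Fri/Mon  1950: Sat/Tue  1951: Sun/Wed
Both conditions hold in: 1891, 1903, 1914, 1925, 1931, 1942 — 6.

6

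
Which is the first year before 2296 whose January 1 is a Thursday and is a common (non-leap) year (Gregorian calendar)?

Jan 1 advances by 2 weekdays after a leap year and by 1 after a common year.
2296: Jan 1 is Wednesday (leap).
2295: Tuesday
2294: Monday
2293: Sunday
2292: Friday (leap)
2291: Thursday
2291 begins on a Thursday and is a common year.

2291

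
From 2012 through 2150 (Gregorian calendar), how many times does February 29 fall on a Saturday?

5

Leap years in 2012–2150: 34 of them.
Feb 29 weekday advances by 5 (mod 7) from one leap year to the next four years later (or differs when a century non-leap intervenes).
Leap-day weekdays: 2012:Wed 2016:Mon 2020:Sat✓ 2024:Thu 2028:Tue 2032:Sun 2036:Fri 2040:Wed 2044:Mon 2048:Sat✓ 2052:Thu 2056:Tue 2060:Sun …(8 more)… 2096:Wed 2104:Fri 2108:Wed 2112:Mon 2116:Sat✓ 2120:Thu 2124:Tue 2128:Sun 2132:Fri 2136:Wed 2140:Mon 2144:Sat✓ 2148:Thu
Saturday: 2020, 2048, 2076, 2116, 2144 → 5.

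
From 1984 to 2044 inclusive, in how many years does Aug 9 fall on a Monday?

8

Track Aug 9's weekday year by year (advancing +1, or +2 across a Feb 29):
  1984: Thu  1985: Fri (+1)  1986: Sat (+1)  1987: Sun (+1)  1988: Tue (+2)
  1989: Wed (+1)  1990: Thu (+1)  1991: Fri (+1)  1992: Sun (+2)  1993: Mon (+1) ✓
  1994: Tue (+1)  1995: Wed (+1)  1996: Fri (+2)  1997: Sat (+1)  … (33 more years) …
  2031: Sat (+1)  2032: Mon (+2) ✓  2033: Tue (+1)  2034: Wed (+1)  2035: Thu (+1)
  2036: Sat (+2)  2037: Sun (+1)  2038: Mon (+1) ✓  2039: Tue (+1)  2040: Thu (+2)
  2041: Fri (+1)  2042: Sat (+1)  2043: Sun (+1)  2044: Tue (+2)
Monday years: 1993, 1999, 2004, 2010, 2021, 2027, 2032, 2038 — 8 in total.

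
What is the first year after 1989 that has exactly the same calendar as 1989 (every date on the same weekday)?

Two years share a calendar iff Jan 1 falls on the same weekday and both are leap or both are common. 1989: Jan 1 is Sunday, common year.
1990: Jan 1 Monday, common
1991: Jan 1 Tuesday, common
1992: Jan 1 Wednesday, leap
1993: Jan 1 Friday, common
1994: Jan 1 Saturday, common
1995: Jan 1 Sunday, common
1995 matches on both conditions.

1995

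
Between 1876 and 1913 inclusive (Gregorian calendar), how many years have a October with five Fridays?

14

October has 31 days; it has five Fridays when Friday falls among the first (month-length − 28) days — i.e. when October 1 is one of Friday/Thursday/Wednesday.
October 1 by year: 1876:Sun 1877:Mon 1878:Tue 1879:Wed✓ 1880:Fri✓ 1881:Sat 1882:Sun 1883:Mon 1884:Wed✓ 1885:Thu✓ 1886:Fri✓ 1887:Sat 1888:Mon 1889:Tue 1890:Wed✓ …(8 more)… 1899:Sun 1900:Mon 1901:Tue 1902:Wed✓ 1903:Thu✓ 1904:Sat 1905:Sun 1906:Mon 1907:Tue 1908:Thu✓ 1909:Fri✓ 1910:Sat 1911:Sun 1912:Tue 1913:Wed✓
Years with five Fridays: 1879, 1880, 1884, 1885, 1886, 1890, 1891, 1896, 1897, 1902, 1903, 1908, 1909, 1913 → 14.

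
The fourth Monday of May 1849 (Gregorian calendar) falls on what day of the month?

May 1, 1849 is a Tuesday, so the first Monday is the 7th.
The fourth Monday is 7 + 21 = 28.

28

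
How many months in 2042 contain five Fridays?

A month of length L has five Fridays iff its first Friday is on day ≤ L−28 (so day 1–3 in a 31-day month, 1–2 in a 30-day month, day 1 in a leap February).
Checking each month of 2042: Jan starts Wed (31d) ✓; Feb starts Sat (28d); Mar starts Sat (31d); Apr starts Tue (30d); May starts Thu (31d) ✓; Jun starts Sun (30d); Jul starts Tue (31d); Aug starts Fri (31d) ✓; Sep starts Mon (30d); Oct starts Wed (31d) ✓; Nov starts Sat (30d); Dec starts Mon (31d).
Five-Friday months: January, May, August, October → 4.

4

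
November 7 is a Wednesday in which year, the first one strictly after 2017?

From one year to the next, a fixed date's weekday advances by 1, or by 2 when a Feb 29 lies between the two dates.
2017: November 7 is Tuesday.
2018: Wednesday (+1)
November 7 falls on a Wednesday in 2018.

2018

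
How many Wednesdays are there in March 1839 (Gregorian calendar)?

March 1839 has 31 days and begins on Friday.
The first Wednesday is March 6.
Wednesdays fall on 6, 13, 20, 27 — that's 4.

4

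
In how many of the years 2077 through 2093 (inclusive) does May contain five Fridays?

May has 31 days; it has five Fridays when Friday falls among the first (month-length − 28) days — i.e. when May 1 is one of Friday/Thursday/Wednesday.
May 1 by year: 2077:Sat 2078:Sun 2079:Mon 2080:Wed✓ 2081:Thu✓ 2082:Fri✓ 2083:Sat 2084:Mon 2085:Tue 2086:Wed✓ 2087:Thu✓ 2088:Sat 2089:Sun 2090:Mon 2091:Tue 2092:Thu✓ 2093:Fri✓
Years with five Fridays: 2080, 2081, 2082, 2086, 2087, 2092, 2093 → 7.

7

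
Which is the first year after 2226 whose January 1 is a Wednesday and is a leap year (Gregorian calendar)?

Jan 1 advances by 2 weekdays after a leap year and by 1 after a common year.
2226: Jan 1 is Sunday.
2227: Monday
2228: Tuesday (leap)
2229: Thursday
2230: Friday
2231: Saturday
2232: Sunday (leap)
2233: Tuesday
2234: Wednesday
2235: Thursday
2236: Friday (leap)
2237: Sunday
2238: Monday
2239: Tuesday
2240: Wednesday (leap)
2240 begins on a Wednesday and is a leap year.

2240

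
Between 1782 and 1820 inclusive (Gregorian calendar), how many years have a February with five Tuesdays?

1

February has 28 days (29 in leap years); it has five Tuesdays when Tuesday falls among the first (month-length − 28) days — i.e. when February 1 is Tuesday in a leap year (never in a common year).
February 1 by year: 1782:Fri 1783:Sat 1784:Sun 1785:Tue 1786:Wed 1787:Thu 1788:Fri 1789:Sun 1790:Mon 1791:Tue 1792:Wed 1793:Fri 1794:Sat 1795:Sun 1796:Mon …(9 more)… 1806:Sat 1807:Sun 1808:Mon 1809:Wed 1810:Thu 1811:Fri 1812:Sat 1813:Mon 1814:Tue 1815:Wed 1816:Thu 1817:Sat 1818:Sun 1819:Mon 1820:Tue✓
Years with five Tuesdays: 1820 → 1.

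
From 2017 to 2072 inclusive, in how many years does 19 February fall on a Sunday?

Track 19 February's weekday year by year (advancing +1, or +2 across a Feb 29):
  2017: Sun ✓  2018: Mon (+1)  2019: Tue (+1)  2020: Wed (+1)  2021: Fri (+2)
  2022: Sat (+1)  2023: Sun (+1) ✓  2024: Mon (+1)  2025: Wed (+2)  2026: Thu (+1)
  2027: Fri (+1)  2028: Sat (+1)  2029: Mon (+2)  2030: Tue (+1)  … (28 more years) …
  2059: Wed (+1)  2060: Thu (+1)  2061: Sat (+2)  2062: Sun (+1) ✓  2063: Mon (+1)
  2064: Tue (+1)  2065: Thu (+2)  2066: Fri (+1)  2067: Sat (+1)  2068: Sun (+1) ✓
  2069: Tue (+2)  2070: Wed (+1)  2071: Thu (+1)  2072: Fri (+1)
Sunday years: 2017, 2023, 2034, 2040, 2045, 2051, 2062, 2068 — 8 in total.

8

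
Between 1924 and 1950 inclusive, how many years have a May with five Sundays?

12

May has 31 days; it has five Sundays when Sunday falls among the first (month-length − 28) days — i.e. when May 1 is one of Sunday/Saturday/Friday.
May 1 by year: 1924:Thu 1925:Fri✓ 1926:Sat✓ 1927:Sun✓ 1928:Tue 1929:Wed 1930:Thu 1931:Fri✓ 1932:Sun✓ 1933:Mon 1934:Tue 1935:Wed 1936:Fri✓ 1937:Sat✓ 1938:Sun✓ 1939:Mon 1940:Wed 1941:Thu 1942:Fri✓ 1943:Sat✓ 1944:Mon 1945:Tue 1946:Wed 1947:Thu 1948:Sat✓ 1949:Sun✓ 1950:Mon
Years with five Sundays: 1925, 1926, 1927, 1931, 1932, 1936, 1937, 1938, 1942, 1943, 1948, 1949 → 12.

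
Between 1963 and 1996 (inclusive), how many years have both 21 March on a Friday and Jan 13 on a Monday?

3

Check each year's weekday for 21 March and Jan 13:
  1963: Thu/Sun  1964: Sat/Mon  1965: Sun/Wed  1966: Mon/Thu  1967: Tue/Fri  1968: Thu/Sat  1969: Fri/Mon ✓  1970: Sat/Tue  1971: Sun/Wed  1972: Tue/Thu  1973: Wed/Sat  1974: Thu/Sun  1975: Fri/Mon ✓  1976: Sun/Tue  …(6 more)…  1983: Mon/Thu  1984: Wed/Fri  1985: Thu/Sun  1986: Fri/Mon ✓  1987: Sat/Tue  1988: Mon/Wed  1989: Tue/Fri  1990: Wed/Sat  1991: Thu/Sun  1992: Sat/Mon  1993: Sun/Wed  1994: Mon/Thu  1995: Tue/Fri  1996: Thu/Sat
Both conditions hold in: 1969, 1975, 1986 — 3.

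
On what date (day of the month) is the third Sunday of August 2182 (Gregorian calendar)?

18

August 1, 2182 is a Thursday, so the first Sunday is the 4th.
The third Sunday is 4 + 14 = 18.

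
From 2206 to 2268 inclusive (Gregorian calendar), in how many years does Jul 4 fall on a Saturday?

10

Track Jul 4's weekday year by year (advancing +1, or +2 across a Feb 29):
  2206: Fri  2207: Sat (+1) ✓  2208: Mon (+2)  2209: Tue (+1)  2210: Wed (+1)
  2211: Thu (+1)  2212: Sat (+2) ✓  2213: Sun (+1)  2214: Mon (+1)  2215: Tue (+1)
  2216: Thu (+2)  2217: Fri (+1)  2218: Sat (+1) ✓  2219: Sun (+1)  … (35 more years) …
  2255: Wed (+1)  2256: Fri (+2)  2257: Sat (+1) ✓  2258: Sun (+1)  2259: Mon (+1)
  2260: Wed (+2)  2261: Thu (+1)  2262: Fri (+1)  2263: Sat (+1) ✓  2264: Mon (+2)
  2265: Tue (+1)  2266: Wed (+1)  2267: Thu (+1)  2268: Sat (+2) ✓
Saturday years: 2207, 2212, 2218, 2229, 2235, 2240, 2246, 2257, 2263, 2268 — 10 in total.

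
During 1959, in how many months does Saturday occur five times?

4

A month of length L has five Saturdays iff its first Saturday is on day ≤ L−28 (so day 1–3 in a 31-day month, 1–2 in a 30-day month, day 1 in a leap February).
Checking each month of 1959: Jan starts Thu (31d) ✓; Feb starts Sun (28d); Mar starts Sun (31d); Apr starts Wed (30d); May starts Fri (31d) ✓; Jun starts Mon (30d); Jul starts Wed (31d); Aug starts Sat (31d) ✓; Sep starts Tue (30d); Oct starts Thu (31d) ✓; Nov starts Sun (30d); Dec starts Tue (31d).
Five-Saturday months: January, May, August, October → 4.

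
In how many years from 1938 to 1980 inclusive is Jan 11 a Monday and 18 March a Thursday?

4

Check each year's weekday for Jan 11 and 18 March:
  1938: Tue/Fri  1939: Wed/Sat  1940: Thu/Mon  1941: Sat/Tue  1942: Sun/Wed  1943: Mon/Thu ✓  1944: Tue/Sat  1945: Thu/Sun  1946: Fri/Mon  1947: Sat/Tue  1948: Sun/Thu  1949: Tue/Fri  1950: Wed/Sat  1951: Thu/Sun  …(15 more)…  1967: Wed/Sat  1968: Thu/Mon  1969: Sat/Tue  1970: Sun/Wed  1971: Mon/Thu ✓  1972: Tue/Sat  1973: Thu/Sun  1974: Fri/Mon  1975: Sat/Tue  1976: Sun/Thu  1977: Tue/Fri  1978: Wed/Sat  1979: Thu/Sun  1980: Fri/Tue
Both conditions hold in: 1943, 1954, 1965, 1971 — 4.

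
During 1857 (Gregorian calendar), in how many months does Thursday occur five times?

A month of length L has five Thursdays iff its first Thursday is on day ≤ L−28 (so day 1–3 in a 31-day month, 1–2 in a 30-day month, day 1 in a leap February).
Checking each month of 1857: Jan starts Thu (31d) ✓; Feb starts Sun (28d); Mar starts Sun (31d); Apr starts Wed (30d) ✓; May starts Fri (31d); Jun starts Mon (30d); Jul starts Wed (31d) ✓; Aug starts Sat (31d); Sep starts Tue (30d); Oct starts Thu (31d) ✓; Nov starts Sun (30d); Dec starts Tue (31d) ✓.
Five-Thursday months: January, April, July, October, December → 5.

5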